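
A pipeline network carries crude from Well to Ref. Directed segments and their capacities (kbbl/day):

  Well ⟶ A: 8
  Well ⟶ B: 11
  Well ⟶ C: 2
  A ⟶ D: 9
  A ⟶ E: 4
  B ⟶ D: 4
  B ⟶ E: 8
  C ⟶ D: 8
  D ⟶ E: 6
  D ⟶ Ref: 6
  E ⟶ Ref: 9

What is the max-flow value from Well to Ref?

15

Augment Well→A→D→Ref: bottleneck 6, flow now 6.
Augment Well→A→E→Ref: bottleneck 2, flow now 8.
Augment Well→B→E→Ref: bottleneck 7, flow now 15.
No augmenting path remains; maximum flow = 15.
In the residual graph, reachable from Well: {Well, A, B, C, D, E}.
Min-cut edges: D→Ref (6), E→Ref (9); capacity 6 + 9 = 15.
This cut is saturated, so no flow can exceed 15.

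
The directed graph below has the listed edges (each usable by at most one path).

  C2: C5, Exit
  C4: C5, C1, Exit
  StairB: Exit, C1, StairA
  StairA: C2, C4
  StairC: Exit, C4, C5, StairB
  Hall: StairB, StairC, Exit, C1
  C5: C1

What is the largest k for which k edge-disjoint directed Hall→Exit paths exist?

Assign every edge capacity 1; by Menger, the answer equals the max flow.
Path Hall→Exit (+1); total 1.
Path Hall→StairC→Exit (+1); total 2.
Path Hall→StairB→Exit (+1); total 3.
No residual Hall→Exit path; max flow = 3.
Certifying cut of size 3: {Hall→Exit, Hall→StairB, Hall→StairC}.

3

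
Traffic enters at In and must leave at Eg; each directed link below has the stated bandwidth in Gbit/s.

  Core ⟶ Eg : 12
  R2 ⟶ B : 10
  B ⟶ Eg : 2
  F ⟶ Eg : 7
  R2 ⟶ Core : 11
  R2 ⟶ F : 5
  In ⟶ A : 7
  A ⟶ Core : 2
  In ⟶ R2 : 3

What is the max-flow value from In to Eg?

Augment In→A→Core→Eg: bottleneck 2, flow now 2.
Augment In→R2→B→Eg: bottleneck 2, flow now 4.
Augment In→R2→Core→Eg: bottleneck 1, flow now 5.
No augmenting path remains; maximum flow = 5.
In the residual graph, reachable from In: {In, A}.
Min-cut edges: In→R2 (3), A→Core (2); capacity 3 + 2 = 5.
This cut is saturated, so no flow can exceed 5.

5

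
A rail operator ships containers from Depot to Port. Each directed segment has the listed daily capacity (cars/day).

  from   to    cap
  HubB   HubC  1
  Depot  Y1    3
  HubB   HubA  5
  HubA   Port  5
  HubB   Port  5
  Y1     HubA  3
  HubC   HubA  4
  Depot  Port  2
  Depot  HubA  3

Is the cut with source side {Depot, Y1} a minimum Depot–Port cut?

Given cut capacity: 3 + 2 + 3 = 8.
Augment Depot→Port: bottleneck 2, flow now 2.
Augment Depot→HubA→Port: bottleneck 3, flow now 5.
Augment Depot→Y1→HubA→Port: bottleneck 2, flow now 7.
No augmenting path remains; maximum flow = 7.
In the residual graph, reachable from Depot: {Depot, Y1, HubA}.
Min-cut edges: Depot→Port (2), HubA→Port (5); capacity 2 + 5 = 7.
Cut capacity 8 exceeds the max flow 7, so it is not minimum.

No — its capacity is 8, but the minimum cut has capacity 7.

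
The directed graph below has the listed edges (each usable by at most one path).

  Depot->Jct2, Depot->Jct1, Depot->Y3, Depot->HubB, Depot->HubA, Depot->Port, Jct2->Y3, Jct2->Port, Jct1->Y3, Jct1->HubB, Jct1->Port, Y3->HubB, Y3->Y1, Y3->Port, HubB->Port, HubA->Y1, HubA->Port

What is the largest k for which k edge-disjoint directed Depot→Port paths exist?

6

Assign every edge capacity 1; by Menger, the answer equals the max flow.
Path Depot→Port (+1); total 1.
Path Depot→Jct2→Port (+1); total 2.
Path Depot→Jct1→Port (+1); total 3.
Path Depot→Y3→Port (+1); total 4.
Path Depot→HubB→Port (+1); total 5.
Path Depot→HubA→Port (+1); total 6.
No residual Depot→Port path; max flow = 6.
Certifying cut of size 6: {Depot→HubA, Depot→HubB, Depot→Jct1, Depot→Jct2, Depot→Port, Depot→Y3}.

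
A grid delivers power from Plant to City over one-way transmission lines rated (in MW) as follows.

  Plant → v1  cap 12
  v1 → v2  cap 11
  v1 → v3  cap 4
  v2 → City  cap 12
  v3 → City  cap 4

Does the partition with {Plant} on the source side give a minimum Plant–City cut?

Yes — it is a minimum cut (capacity 12).

Given cut capacity: 12 = 12.
Augment Plant→v1→v2→City: bottleneck 11, flow now 11.
Augment Plant→v1→v3→City: bottleneck 1, flow now 12.
No augmenting path remains; maximum flow = 12.
Cut capacity 12 equals the max flow, so it is a minimum cut.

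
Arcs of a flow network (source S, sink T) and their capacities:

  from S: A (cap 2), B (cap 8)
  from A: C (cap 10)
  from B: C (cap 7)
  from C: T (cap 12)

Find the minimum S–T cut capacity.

Augment S→A→C→T: bottleneck 2, flow now 2.
Augment S→B→C→T: bottleneck 7, flow now 9.
No augmenting path remains; maximum flow = 9.
By max-flow min-cut, the minimum cut capacity equals the max flow.
In the residual graph, reachable from S: {S, B}.
Min-cut edges: S→A (2), B→C (7); capacity 2 + 7 = 9.

9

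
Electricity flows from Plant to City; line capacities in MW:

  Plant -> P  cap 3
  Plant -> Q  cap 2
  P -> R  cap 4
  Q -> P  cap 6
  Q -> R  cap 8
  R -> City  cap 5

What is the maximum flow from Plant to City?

5

Augment Plant→P→R→City: bottleneck 3, flow now 3.
Augment Plant→Q→R→City: bottleneck 2, flow now 5.
No augmenting path remains; maximum flow = 5.
In the residual graph, reachable from Plant: {Plant}.
Min-cut edges: Plant→P (3), Plant→Q (2); capacity 3 + 2 = 5.
This cut is saturated, so no flow can exceed 5.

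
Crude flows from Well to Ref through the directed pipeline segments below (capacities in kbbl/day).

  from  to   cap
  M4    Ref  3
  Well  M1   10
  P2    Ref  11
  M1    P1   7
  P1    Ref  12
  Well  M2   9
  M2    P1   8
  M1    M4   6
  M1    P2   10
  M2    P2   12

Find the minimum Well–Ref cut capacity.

Augment Well→M1→P2→Ref: bottleneck 10, flow now 10.
Augment Well→M2→P2→Ref: bottleneck 1, flow now 11.
Augment Well→M2→P1→Ref: bottleneck 8, flow now 19.
No augmenting path remains; maximum flow = 19.
By max-flow min-cut, the minimum cut capacity equals the max flow.
In the residual graph, reachable from Well: {Well}.
Min-cut edges: Well→M1 (10), Well→M2 (9); capacity 10 + 9 = 19.

19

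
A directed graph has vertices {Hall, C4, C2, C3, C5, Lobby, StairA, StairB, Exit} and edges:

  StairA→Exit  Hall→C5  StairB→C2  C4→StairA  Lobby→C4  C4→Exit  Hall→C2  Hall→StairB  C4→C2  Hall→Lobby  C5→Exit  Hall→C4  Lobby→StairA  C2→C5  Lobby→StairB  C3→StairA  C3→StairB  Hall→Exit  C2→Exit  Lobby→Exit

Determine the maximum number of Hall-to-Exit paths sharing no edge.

Assign every edge capacity 1; by Menger, the answer equals the max flow.
Path Hall→Exit (+1); total 1.
Path Hall→C4→Exit (+1); total 2.
Path Hall→C2→Exit (+1); total 3.
Path Hall→C5→Exit (+1); total 4.
Path Hall→Lobby→Exit (+1); total 5.
No residual Hall→Exit path; max flow = 5.
Certifying cut of size 5: {C2→Exit, C5→Exit, Hall→C4, Hall→Exit, Hall→Lobby}.

5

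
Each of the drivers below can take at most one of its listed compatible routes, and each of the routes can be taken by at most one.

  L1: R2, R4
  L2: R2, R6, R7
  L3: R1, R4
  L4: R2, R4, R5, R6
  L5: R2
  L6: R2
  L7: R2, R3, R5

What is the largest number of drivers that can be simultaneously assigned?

6

Unit-capacity flow: source→left, listed edges, right→sink; max matching = max flow.
Augmenting path L1→R2 (+1); matched 1.
Augmenting path L2→R6 (+1); matched 2.
Augmenting path L3→R1 (+1); matched 3.
Augmenting path L4→R4 (+1); matched 4.
Augmenting path L7→R3 (+1); matched 5.
Augmenting path L5→R2→L1→R4→L4→R5 (+1); matched 6.
No augmenting path remains; maximum matching = 6.
König certificate: {L1, L2, L3, L4, L7, R2} is a vertex cover of size 6 (every listed pair touches it), so no matching can be larger.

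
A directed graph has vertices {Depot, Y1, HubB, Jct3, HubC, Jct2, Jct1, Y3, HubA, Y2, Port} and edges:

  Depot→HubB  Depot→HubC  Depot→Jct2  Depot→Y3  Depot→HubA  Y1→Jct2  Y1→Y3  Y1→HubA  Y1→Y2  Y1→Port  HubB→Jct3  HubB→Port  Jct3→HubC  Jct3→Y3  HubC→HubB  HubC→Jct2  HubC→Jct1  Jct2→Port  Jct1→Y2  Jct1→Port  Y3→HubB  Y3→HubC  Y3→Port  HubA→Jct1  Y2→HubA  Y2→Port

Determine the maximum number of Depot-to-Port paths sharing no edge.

Assign every edge capacity 1; by Menger, the answer equals the max flow.
Path Depot→HubB→Port (+1); total 1.
Path Depot→Jct2→Port (+1); total 2.
Path Depot→Y3→Port (+1); total 3.
Path Depot→HubC→Jct1→Port (+1); total 4.
Path Depot→HubA→Jct1→Y2→Port (+1); total 5.
No residual Depot→Port path; max flow = 5.
Certifying cut of size 5: {Depot→HubA, Depot→HubB, Depot→HubC, Depot→Jct2, Depot→Y3}.

5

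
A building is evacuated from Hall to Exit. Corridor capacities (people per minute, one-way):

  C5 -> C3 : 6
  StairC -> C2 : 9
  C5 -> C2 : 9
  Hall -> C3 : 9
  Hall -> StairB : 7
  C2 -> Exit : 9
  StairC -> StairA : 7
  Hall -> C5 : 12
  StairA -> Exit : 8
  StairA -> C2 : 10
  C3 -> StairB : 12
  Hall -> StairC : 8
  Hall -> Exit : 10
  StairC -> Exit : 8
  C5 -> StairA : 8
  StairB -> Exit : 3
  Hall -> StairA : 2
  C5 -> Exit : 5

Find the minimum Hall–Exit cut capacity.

Augment Hall→Exit: bottleneck 10, flow now 10.
Augment Hall→StairC→Exit: bottleneck 8, flow now 18.
Augment Hall→C5→Exit: bottleneck 5, flow now 23.
Augment Hall→StairA→Exit: bottleneck 2, flow now 25.
Augment Hall→StairB→Exit: bottleneck 3, flow now 28.
Augment Hall→C5→StairA→Exit: bottleneck 6, flow now 34.
Augment Hall→C5→C2→Exit: bottleneck 1, flow now 35.
No augmenting path remains; maximum flow = 35.
By max-flow min-cut, the minimum cut capacity equals the max flow.
In the residual graph, reachable from Hall: {Hall, C3, StairB}.
Min-cut edges: Hall→StairC (8), Hall→C5 (12), Hall→StairA (2), Hall→Exit (10), StairB→Exit (3); capacity 8 + 12 + 2 + 10 + 3 = 35.

35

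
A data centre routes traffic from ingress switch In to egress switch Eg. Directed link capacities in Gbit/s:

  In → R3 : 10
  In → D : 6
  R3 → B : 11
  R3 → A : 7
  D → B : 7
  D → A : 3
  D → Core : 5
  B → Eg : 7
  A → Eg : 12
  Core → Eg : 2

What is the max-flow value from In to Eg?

Augment In→R3→B→Eg: bottleneck 7, flow now 7.
Augment In→R3→A→Eg: bottleneck 3, flow now 10.
Augment In→D→A→Eg: bottleneck 3, flow now 13.
Augment In→D→Core→Eg: bottleneck 2, flow now 15.
Augment In→D→B→R3→A→Eg: bottleneck 1, flow now 16. (uses reverse residual edge)
No augmenting path remains; maximum flow = 16.
In the residual graph, reachable from In: {In}.
Min-cut edges: In→R3 (10), In→D (6); capacity 10 + 6 = 16.
This cut is saturated, so no flow can exceed 16.

16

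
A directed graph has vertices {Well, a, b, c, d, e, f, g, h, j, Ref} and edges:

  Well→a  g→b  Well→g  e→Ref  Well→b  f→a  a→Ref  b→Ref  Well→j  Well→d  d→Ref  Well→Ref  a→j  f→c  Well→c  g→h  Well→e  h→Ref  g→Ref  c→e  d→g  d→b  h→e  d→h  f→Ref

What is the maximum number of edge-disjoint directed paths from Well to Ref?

6

Assign every edge capacity 1; by Menger, the answer equals the max flow.
Path Well→Ref (+1); total 1.
Path Well→a→Ref (+1); total 2.
Path Well→b→Ref (+1); total 3.
Path Well→d→Ref (+1); total 4.
Path Well→e→Ref (+1); total 5.
Path Well→g→Ref (+1); total 6.
No residual Well→Ref path; max flow = 6.
Certifying cut of size 6: {Well→Ref, Well→a, Well→b, Well→d, Well→g, e→Ref}.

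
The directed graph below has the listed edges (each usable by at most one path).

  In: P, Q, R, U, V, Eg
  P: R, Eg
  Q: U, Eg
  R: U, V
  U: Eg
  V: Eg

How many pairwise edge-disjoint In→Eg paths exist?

Assign every edge capacity 1; by Menger, the answer equals the max flow.
Path In→Eg (+1); total 1.
Path In→P→Eg (+1); total 2.
Path In→Q→Eg (+1); total 3.
Path In→U→Eg (+1); total 4.
Path In→V→Eg (+1); total 5.
No residual In→Eg path; max flow = 5.
Certifying cut of size 5: {In→Eg, In→P, In→Q, U→Eg, V→Eg}.

5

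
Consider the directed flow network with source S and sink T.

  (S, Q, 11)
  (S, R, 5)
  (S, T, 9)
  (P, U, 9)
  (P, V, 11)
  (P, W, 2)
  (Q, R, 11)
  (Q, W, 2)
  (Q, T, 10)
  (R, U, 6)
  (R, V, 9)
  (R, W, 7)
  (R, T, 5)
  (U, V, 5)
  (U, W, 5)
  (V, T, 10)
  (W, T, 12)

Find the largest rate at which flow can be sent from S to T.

25

Augment S→T: bottleneck 9, flow now 9.
Augment S→Q→T: bottleneck 10, flow now 19.
Augment S→R→T: bottleneck 5, flow now 24.
Augment S→Q→W→T: bottleneck 1, flow now 25.
No augmenting path remains; maximum flow = 25.
In the residual graph, reachable from S: {S}.
Min-cut edges: S→Q (11), S→R (5), S→T (9); capacity 11 + 5 + 9 = 25.
This cut is saturated, so no flow can exceed 25.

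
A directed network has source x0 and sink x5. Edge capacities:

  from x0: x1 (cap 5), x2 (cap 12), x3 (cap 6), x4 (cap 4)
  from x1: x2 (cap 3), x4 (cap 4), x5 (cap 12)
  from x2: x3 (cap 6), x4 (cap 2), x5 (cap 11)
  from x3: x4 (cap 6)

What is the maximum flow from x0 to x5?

Augment x0→x1→x5: bottleneck 5, flow now 5.
Augment x0→x2→x5: bottleneck 11, flow now 16.
No augmenting path remains; maximum flow = 16.
In the residual graph, reachable from x0: {x0, x2, x3, x4}.
Min-cut edges: x0→x1 (5), x2→x5 (11); capacity 5 + 11 = 16.
This cut is saturated, so no flow can exceed 16.

16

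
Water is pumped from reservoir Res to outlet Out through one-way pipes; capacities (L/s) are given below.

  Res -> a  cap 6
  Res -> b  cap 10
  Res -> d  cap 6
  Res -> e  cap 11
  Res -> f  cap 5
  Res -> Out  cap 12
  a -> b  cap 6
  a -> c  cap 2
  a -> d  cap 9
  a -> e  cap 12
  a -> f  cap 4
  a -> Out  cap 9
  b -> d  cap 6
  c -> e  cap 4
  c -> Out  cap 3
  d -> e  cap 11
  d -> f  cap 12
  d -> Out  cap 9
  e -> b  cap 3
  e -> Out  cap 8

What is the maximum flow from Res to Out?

Augment Res→Out: bottleneck 12, flow now 12.
Augment Res→a→Out: bottleneck 6, flow now 18.
Augment Res→d→Out: bottleneck 6, flow now 24.
Augment Res→e→Out: bottleneck 8, flow now 32.
Augment Res→b→d→Out: bottleneck 3, flow now 35.
No augmenting path remains; maximum flow = 35.
In the residual graph, reachable from Res: {Res, b, d, e, f}.
Min-cut edges: Res→a (6), Res→Out (12), d→Out (9), e→Out (8); capacity 6 + 12 + 9 + 8 = 35.
This cut is saturated, so no flow can exceed 35.

35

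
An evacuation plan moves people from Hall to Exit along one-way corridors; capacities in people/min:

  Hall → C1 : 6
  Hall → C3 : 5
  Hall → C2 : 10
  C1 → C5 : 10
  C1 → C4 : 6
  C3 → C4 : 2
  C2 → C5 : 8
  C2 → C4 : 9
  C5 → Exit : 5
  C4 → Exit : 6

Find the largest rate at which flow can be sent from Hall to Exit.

11

Augment Hall→C1→C5→Exit: bottleneck 5, flow now 5.
Augment Hall→C1→C4→Exit: bottleneck 1, flow now 6.
Augment Hall→C3→C4→Exit: bottleneck 2, flow now 8.
Augment Hall→C2→C4→Exit: bottleneck 3, flow now 11.
No augmenting path remains; maximum flow = 11.
In the residual graph, reachable from Hall: {Hall, C1, C3, C2, C5, C4}.
Min-cut edges: C5→Exit (5), C4→Exit (6); capacity 5 + 6 = 11.
This cut is saturated, so no flow can exceed 11.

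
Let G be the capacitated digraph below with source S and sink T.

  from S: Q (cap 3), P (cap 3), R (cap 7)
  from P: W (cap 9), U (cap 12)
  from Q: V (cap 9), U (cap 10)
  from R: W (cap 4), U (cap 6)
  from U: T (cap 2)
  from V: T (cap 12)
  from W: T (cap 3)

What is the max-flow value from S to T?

8

Augment S→P→U→T: bottleneck 2, flow now 2.
Augment S→P→W→T: bottleneck 1, flow now 3.
Augment S→Q→V→T: bottleneck 3, flow now 6.
Augment S→R→W→T: bottleneck 2, flow now 8.
No augmenting path remains; maximum flow = 8.
In the residual graph, reachable from S: {S, P, R, U, W}.
Min-cut edges: S→Q (3), U→T (2), W→T (3); capacity 3 + 2 + 3 = 8.
This cut is saturated, so no flow can exceed 8.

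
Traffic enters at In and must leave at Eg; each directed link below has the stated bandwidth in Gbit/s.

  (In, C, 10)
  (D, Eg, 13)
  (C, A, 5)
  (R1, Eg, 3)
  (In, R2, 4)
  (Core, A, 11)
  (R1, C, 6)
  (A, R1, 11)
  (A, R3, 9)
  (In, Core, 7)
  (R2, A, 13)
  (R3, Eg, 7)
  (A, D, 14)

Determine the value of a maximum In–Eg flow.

16

Augment In→Core→A→R1→Eg: bottleneck 3, flow now 3.
Augment In→Core→A→D→Eg: bottleneck 4, flow now 7.
Augment In→R2→A→D→Eg: bottleneck 4, flow now 11.
Augment In→C→A→D→Eg: bottleneck 5, flow now 16.
No augmenting path remains; maximum flow = 16.
In the residual graph, reachable from In: {In, C}.
Min-cut edges: In→Core (7), In→R2 (4), C→A (5); capacity 7 + 4 + 5 = 16.
This cut is saturated, so no flow can exceed 16.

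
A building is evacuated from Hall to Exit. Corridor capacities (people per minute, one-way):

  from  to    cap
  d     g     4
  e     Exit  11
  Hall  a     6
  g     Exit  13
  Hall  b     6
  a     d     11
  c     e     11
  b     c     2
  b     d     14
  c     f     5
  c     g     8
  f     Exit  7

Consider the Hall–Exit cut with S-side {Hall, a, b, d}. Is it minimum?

Given cut capacity: 2 + 4 = 6.
Augment Hall→a→d→g→Exit: bottleneck 4, flow now 4.
Augment Hall→b→c→e→Exit: bottleneck 2, flow now 6.
No augmenting path remains; maximum flow = 6.
Cut capacity 6 equals the max flow, so it is a minimum cut.

Yes — it is a minimum cut (capacity 6).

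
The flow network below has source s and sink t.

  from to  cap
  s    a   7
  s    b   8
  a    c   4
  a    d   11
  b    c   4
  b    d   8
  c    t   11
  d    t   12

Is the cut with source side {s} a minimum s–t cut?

Yes — it is a minimum cut (capacity 15).

Given cut capacity: 7 + 8 = 15.
Augment s→a→c→t: bottleneck 4, flow now 4.
Augment s→a→d→t: bottleneck 3, flow now 7.
Augment s→b→c→t: bottleneck 4, flow now 11.
Augment s→b→d→t: bottleneck 4, flow now 15.
No augmenting path remains; maximum flow = 15.
Cut capacity 15 equals the max flow, so it is a minimum cut.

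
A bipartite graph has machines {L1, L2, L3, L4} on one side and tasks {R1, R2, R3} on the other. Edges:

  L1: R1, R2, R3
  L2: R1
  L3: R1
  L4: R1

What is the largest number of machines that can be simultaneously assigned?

2

Unit-capacity flow: source→left, listed edges, right→sink; max matching = max flow.
Augmenting path L1→R1 (+1); matched 1.
Augmenting path L2→R1→L1→R2 (+1); matched 2.
No augmenting path remains; maximum matching = 2.
König certificate: {L1, R1} is a vertex cover of size 2 (every listed pair touches it), so no matching can be larger.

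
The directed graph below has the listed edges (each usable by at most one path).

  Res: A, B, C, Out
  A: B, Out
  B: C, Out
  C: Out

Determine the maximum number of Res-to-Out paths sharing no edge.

Assign every edge capacity 1; by Menger, the answer equals the max flow.
Path Res→Out (+1); total 1.
Path Res→A→Out (+1); total 2.
Path Res→B→Out (+1); total 3.
Path Res→C→Out (+1); total 4.
No residual Res→Out path; max flow = 4.
Certifying cut of size 4: {Res→A, Res→B, Res→C, Res→Out}.

4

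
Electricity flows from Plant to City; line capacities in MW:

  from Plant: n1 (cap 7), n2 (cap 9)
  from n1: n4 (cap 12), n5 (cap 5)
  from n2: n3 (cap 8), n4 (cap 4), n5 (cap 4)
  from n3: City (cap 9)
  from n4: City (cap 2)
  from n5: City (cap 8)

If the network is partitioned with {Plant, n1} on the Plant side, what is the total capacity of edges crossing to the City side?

Edges leaving {Plant, n1}: Plant→n2 (9), n1→n4 (12), n1→n5 (5).
Cut capacity = 9 + 12 + 5 = 26.

26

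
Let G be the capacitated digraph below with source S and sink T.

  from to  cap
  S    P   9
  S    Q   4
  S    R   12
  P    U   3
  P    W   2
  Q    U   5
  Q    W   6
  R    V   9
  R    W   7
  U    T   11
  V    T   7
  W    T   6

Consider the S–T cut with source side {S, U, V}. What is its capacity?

Edges leaving {S, U, V}: S→P (9), S→Q (4), S→R (12), U→T (11), V→T (7).
Cut capacity = 9 + 4 + 12 + 11 + 7 = 43.

43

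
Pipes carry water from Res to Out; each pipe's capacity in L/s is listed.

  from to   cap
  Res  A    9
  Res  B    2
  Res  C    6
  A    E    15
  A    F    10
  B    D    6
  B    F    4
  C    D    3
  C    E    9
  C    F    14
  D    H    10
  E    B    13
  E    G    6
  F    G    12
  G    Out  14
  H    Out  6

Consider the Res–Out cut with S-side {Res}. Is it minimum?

Yes — it is a minimum cut (capacity 17).

Given cut capacity: 9 + 2 + 6 = 17.
Augment Res→A→E→G→Out: bottleneck 6, flow now 6.
Augment Res→A→F→G→Out: bottleneck 3, flow now 9.
Augment Res→B→D→H→Out: bottleneck 2, flow now 11.
Augment Res→C→D→H→Out: bottleneck 3, flow now 14.
Augment Res→C→F→G→Out: bottleneck 3, flow now 17.
No augmenting path remains; maximum flow = 17.
Cut capacity 17 equals the max flow, so it is a minimum cut.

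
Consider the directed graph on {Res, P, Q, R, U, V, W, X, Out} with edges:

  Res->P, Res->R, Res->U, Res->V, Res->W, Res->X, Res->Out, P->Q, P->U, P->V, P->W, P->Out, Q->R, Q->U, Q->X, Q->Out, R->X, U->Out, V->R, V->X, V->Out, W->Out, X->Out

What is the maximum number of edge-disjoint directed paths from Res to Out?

Assign every edge capacity 1; by Menger, the answer equals the max flow.
Path Res→Out (+1); total 1.
Path Res→P→Out (+1); total 2.
Path Res→U→Out (+1); total 3.
Path Res→V→Out (+1); total 4.
Path Res→W→Out (+1); total 5.
Path Res→X→Out (+1); total 6.
No residual Res→Out path; max flow = 6.
Certifying cut of size 6: {Res→Out, Res→P, Res→U, Res→V, Res→W, X→Out}.

6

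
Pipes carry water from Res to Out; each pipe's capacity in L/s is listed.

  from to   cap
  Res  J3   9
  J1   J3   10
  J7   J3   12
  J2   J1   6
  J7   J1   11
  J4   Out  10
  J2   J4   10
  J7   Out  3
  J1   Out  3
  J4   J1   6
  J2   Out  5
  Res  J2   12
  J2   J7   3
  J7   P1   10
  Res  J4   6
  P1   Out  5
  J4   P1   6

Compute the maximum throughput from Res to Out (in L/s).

18

Augment Res→J2→Out: bottleneck 5, flow now 5.
Augment Res→J4→Out: bottleneck 6, flow now 11.
Augment Res→J2→J4→Out: bottleneck 4, flow now 15.
Augment Res→J2→J7→Out: bottleneck 3, flow now 18.
No augmenting path remains; maximum flow = 18.
In the residual graph, reachable from Res: {Res, J3}.
Min-cut edges: Res→J2 (12), Res→J4 (6); capacity 12 + 6 = 18.
This cut is saturated, so no flow can exceed 18.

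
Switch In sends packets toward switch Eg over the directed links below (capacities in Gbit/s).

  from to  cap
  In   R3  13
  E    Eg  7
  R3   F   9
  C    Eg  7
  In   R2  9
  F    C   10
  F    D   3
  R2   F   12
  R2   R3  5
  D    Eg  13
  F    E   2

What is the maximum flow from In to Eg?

Augment In→R2→F→D→Eg: bottleneck 3, flow now 3.
Augment In→R2→F→C→Eg: bottleneck 6, flow now 9.
Augment In→R3→F→C→Eg: bottleneck 1, flow now 10.
Augment In→R3→F→E→Eg: bottleneck 2, flow now 12.
No augmenting path remains; maximum flow = 12.
In the residual graph, reachable from In: {In, R2, R3, F, C}.
Min-cut edges: F→D (3), F→E (2), C→Eg (7); capacity 3 + 2 + 7 = 12.
This cut is saturated, so no flow can exceed 12.

12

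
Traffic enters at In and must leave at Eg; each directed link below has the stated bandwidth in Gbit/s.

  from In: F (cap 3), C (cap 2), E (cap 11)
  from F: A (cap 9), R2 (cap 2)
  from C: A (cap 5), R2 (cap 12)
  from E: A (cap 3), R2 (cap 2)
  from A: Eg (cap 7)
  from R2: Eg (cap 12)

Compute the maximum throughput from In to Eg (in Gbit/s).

Augment In→F→A→Eg: bottleneck 3, flow now 3.
Augment In→C→A→Eg: bottleneck 2, flow now 5.
Augment In→E→A→Eg: bottleneck 2, flow now 7.
Augment In→E→R2→Eg: bottleneck 2, flow now 9.
Augment In→E→A→F→R2→Eg: bottleneck 1, flow now 10. (uses reverse residual edge)
No augmenting path remains; maximum flow = 10.
In the residual graph, reachable from In: {In, E}.
Min-cut edges: In→F (3), In→C (2), E→A (3), E→R2 (2); capacity 3 + 2 + 3 + 2 = 10.
This cut is saturated, so no flow can exceed 10.

10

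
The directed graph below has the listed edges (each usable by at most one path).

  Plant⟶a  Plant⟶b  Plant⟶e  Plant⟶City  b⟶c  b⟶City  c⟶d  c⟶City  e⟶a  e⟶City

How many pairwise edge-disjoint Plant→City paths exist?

3

Assign every edge capacity 1; by Menger, the answer equals the max flow.
Path Plant→City (+1); total 1.
Path Plant→b→City (+1); total 2.
Path Plant→e→City (+1); total 3.
No residual Plant→City path; max flow = 3.
Certifying cut of size 3: {Plant→City, Plant→b, Plant→e}.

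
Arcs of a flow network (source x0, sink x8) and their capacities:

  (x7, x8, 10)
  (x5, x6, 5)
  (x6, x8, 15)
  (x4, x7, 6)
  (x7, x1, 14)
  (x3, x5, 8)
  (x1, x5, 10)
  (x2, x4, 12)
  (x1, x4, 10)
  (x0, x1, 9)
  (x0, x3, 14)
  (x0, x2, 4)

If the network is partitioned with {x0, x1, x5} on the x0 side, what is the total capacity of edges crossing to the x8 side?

Edges leaving {x0, x1, x5}: x0→x2 (4), x0→x3 (14), x1→x4 (10), x5→x6 (5).
Cut capacity = 4 + 14 + 10 + 5 = 33.

33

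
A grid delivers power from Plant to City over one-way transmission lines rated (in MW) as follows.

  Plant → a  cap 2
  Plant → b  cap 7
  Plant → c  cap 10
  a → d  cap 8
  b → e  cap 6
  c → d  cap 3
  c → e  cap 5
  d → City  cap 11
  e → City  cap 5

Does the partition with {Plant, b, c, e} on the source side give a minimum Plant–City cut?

Yes — it is a minimum cut (capacity 10).

Given cut capacity: 2 + 3 + 5 = 10.
Augment Plant→a→d→City: bottleneck 2, flow now 2.
Augment Plant→b→e→City: bottleneck 5, flow now 7.
Augment Plant→c→d→City: bottleneck 3, flow now 10.
No augmenting path remains; maximum flow = 10.
Cut capacity 10 equals the max flow, so it is a minimum cut.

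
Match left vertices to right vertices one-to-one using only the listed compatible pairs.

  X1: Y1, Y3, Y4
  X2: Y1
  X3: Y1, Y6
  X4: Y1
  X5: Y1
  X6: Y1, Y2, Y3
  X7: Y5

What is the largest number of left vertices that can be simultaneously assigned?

Unit-capacity flow: source→left, listed edges, right→sink; max matching = max flow.
Augmenting path X1→Y1 (+1); matched 1.
Augmenting path X3→Y6 (+1); matched 2.
Augmenting path X6→Y2 (+1); matched 3.
Augmenting path X7→Y5 (+1); matched 4.
Augmenting path X2→Y1→X1→Y3 (+1); matched 5.
No augmenting path remains; maximum matching = 5.
König certificate: {X1, X3, X6, X7, Y1} is a vertex cover of size 5 (every listed pair touches it), so no matching can be larger.

5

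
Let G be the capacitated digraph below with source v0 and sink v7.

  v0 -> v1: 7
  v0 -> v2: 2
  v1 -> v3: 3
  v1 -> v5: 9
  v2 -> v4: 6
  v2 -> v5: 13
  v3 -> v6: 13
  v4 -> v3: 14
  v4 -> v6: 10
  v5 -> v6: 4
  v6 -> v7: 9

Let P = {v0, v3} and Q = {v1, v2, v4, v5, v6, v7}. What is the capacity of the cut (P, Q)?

22

Edges leaving {v0, v3}: v0→v1 (7), v0→v2 (2), v3→v6 (13).
Cut capacity = 7 + 2 + 13 = 22.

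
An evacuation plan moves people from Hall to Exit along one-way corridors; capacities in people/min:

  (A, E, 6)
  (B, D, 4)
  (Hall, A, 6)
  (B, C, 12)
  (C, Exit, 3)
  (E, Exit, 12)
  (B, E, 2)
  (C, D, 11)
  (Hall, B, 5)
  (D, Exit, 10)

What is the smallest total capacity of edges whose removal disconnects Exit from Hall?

11

Augment Hall→A→E→Exit: bottleneck 6, flow now 6.
Augment Hall→B→C→Exit: bottleneck 3, flow now 9.
Augment Hall→B→D→Exit: bottleneck 2, flow now 11.
No augmenting path remains; maximum flow = 11.
By max-flow min-cut, the minimum cut capacity equals the max flow.
In the residual graph, reachable from Hall: {Hall}.
Min-cut edges: Hall→A (6), Hall→B (5); capacity 6 + 5 = 11.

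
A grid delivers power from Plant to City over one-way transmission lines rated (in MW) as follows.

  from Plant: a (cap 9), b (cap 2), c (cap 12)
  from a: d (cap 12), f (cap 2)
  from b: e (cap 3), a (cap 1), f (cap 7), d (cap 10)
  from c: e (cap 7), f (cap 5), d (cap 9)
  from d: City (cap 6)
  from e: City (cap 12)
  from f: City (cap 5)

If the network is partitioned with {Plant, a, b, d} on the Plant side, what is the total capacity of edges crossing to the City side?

30

Edges leaving {Plant, a, b, d}: Plant→c (12), a→f (2), b→e (3), b→f (7), d→City (6).
Cut capacity = 12 + 2 + 3 + 7 + 6 = 30.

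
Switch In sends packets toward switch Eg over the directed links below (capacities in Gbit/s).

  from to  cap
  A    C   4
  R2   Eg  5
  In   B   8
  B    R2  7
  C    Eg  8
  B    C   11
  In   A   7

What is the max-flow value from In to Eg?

Augment In→A→C→Eg: bottleneck 4, flow now 4.
Augment In→B→R2→Eg: bottleneck 5, flow now 9.
Augment In→B→C→Eg: bottleneck 3, flow now 12.
No augmenting path remains; maximum flow = 12.
In the residual graph, reachable from In: {In, A}.
Min-cut edges: In→B (8), A→C (4); capacity 8 + 4 = 12.
This cut is saturated, so no flow can exceed 12.

12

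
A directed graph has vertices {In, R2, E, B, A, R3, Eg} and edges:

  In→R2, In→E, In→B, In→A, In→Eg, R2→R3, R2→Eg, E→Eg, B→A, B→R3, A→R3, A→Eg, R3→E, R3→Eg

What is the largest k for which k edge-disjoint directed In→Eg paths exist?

Assign every edge capacity 1; by Menger, the answer equals the max flow.
Path In→Eg (+1); total 1.
Path In→R2→Eg (+1); total 2.
Path In→E→Eg (+1); total 3.
Path In→A→Eg (+1); total 4.
Path In→B→R3→Eg (+1); total 5.
No residual In→Eg path; max flow = 5.
Certifying cut of size 5: {In→A, In→B, In→E, In→Eg, In→R2}.

5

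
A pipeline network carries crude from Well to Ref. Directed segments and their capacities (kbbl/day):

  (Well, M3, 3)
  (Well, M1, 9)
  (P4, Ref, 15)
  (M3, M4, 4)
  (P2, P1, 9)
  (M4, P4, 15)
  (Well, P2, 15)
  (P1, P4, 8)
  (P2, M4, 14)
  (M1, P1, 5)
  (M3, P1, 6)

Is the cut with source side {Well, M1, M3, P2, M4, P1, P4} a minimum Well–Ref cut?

Given cut capacity: 15 = 15.
Augment Well→M1→P1→P4→Ref: bottleneck 5, flow now 5.
Augment Well→M3→M4→P4→Ref: bottleneck 3, flow now 8.
Augment Well→P2→M4→P4→Ref: bottleneck 7, flow now 15.
No augmenting path remains; maximum flow = 15.
Cut capacity 15 equals the max flow, so it is a minimum cut.

Yes — it is a minimum cut (capacity 15).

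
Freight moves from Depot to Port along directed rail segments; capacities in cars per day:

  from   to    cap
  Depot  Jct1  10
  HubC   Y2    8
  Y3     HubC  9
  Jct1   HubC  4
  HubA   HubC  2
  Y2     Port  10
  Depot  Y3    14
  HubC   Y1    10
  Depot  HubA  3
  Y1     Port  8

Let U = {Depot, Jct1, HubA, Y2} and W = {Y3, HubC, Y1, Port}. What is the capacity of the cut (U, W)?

30

Edges leaving {Depot, Jct1, HubA, Y2}: Depot→Y3 (14), Jct1→HubC (4), HubA→HubC (2), Y2→Port (10).
Cut capacity = 14 + 4 + 2 + 10 = 30.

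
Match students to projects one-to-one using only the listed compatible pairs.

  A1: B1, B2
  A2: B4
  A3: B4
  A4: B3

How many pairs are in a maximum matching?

3

Unit-capacity flow: source→left, listed edges, right→sink; max matching = max flow.
Augmenting path A1→B1 (+1); matched 1.
Augmenting path A2→B4 (+1); matched 2.
Augmenting path A4→B3 (+1); matched 3.
No augmenting path remains; maximum matching = 3.
König certificate: {A1, A4, B4} is a vertex cover of size 3 (every listed pair touches it), so no matching can be larger.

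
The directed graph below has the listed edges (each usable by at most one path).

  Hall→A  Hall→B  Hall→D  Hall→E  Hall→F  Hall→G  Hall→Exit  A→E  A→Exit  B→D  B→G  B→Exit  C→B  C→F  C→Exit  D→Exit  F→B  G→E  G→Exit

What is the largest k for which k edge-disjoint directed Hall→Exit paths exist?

Assign every edge capacity 1; by Menger, the answer equals the max flow.
Path Hall→Exit (+1); total 1.
Path Hall→A→Exit (+1); total 2.
Path Hall→B→Exit (+1); total 3.
Path Hall→D→Exit (+1); total 4.
Path Hall→G→Exit (+1); total 5.
No residual Hall→Exit path; max flow = 5.
Certifying cut of size 5: {B→Exit, D→Exit, G→Exit, Hall→A, Hall→Exit}.

5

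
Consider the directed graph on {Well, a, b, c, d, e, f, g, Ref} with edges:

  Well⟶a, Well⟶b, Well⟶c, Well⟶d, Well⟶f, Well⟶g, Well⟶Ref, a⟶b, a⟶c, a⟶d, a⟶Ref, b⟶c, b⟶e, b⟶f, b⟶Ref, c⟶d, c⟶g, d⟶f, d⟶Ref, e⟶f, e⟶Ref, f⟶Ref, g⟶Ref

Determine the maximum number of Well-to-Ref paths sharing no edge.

6

Assign every edge capacity 1; by Menger, the answer equals the max flow.
Path Well→Ref (+1); total 1.
Path Well→a→Ref (+1); total 2.
Path Well→b→Ref (+1); total 3.
Path Well→d→Ref (+1); total 4.
Path Well→f→Ref (+1); total 5.
Path Well→g→Ref (+1); total 6.
No residual Well→Ref path; max flow = 6.
Certifying cut of size 6: {Well→Ref, Well→a, Well→b, d→Ref, f→Ref, g→Ref}.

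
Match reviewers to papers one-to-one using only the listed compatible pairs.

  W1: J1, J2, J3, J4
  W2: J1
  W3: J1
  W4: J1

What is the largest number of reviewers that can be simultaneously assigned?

2

Unit-capacity flow: source→left, listed edges, right→sink; max matching = max flow.
Augmenting path W1→J1 (+1); matched 1.
Augmenting path W2→J1→W1→J2 (+1); matched 2.
No augmenting path remains; maximum matching = 2.
König certificate: {W1, J1} is a vertex cover of size 2 (every listed pair touches it), so no matching can be larger.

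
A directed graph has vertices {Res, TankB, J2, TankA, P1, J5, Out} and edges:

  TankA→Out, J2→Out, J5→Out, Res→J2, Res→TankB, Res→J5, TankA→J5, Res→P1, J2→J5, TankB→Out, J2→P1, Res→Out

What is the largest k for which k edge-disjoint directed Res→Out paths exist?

4

Assign every edge capacity 1; by Menger, the answer equals the max flow.
Path Res→Out (+1); total 1.
Path Res→TankB→Out (+1); total 2.
Path Res→J2→Out (+1); total 3.
Path Res→J5→Out (+1); total 4.
No residual Res→Out path; max flow = 4.
Certifying cut of size 4: {Res→J2, Res→J5, Res→Out, Res→TankB}.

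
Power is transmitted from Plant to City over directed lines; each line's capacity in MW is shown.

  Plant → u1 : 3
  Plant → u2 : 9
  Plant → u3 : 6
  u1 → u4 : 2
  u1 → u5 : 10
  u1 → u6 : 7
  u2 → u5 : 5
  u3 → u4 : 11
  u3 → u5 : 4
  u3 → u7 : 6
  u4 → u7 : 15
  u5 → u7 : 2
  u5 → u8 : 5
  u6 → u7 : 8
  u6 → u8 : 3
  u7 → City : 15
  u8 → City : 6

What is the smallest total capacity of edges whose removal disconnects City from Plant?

Augment Plant→u3→u7→City: bottleneck 6, flow now 6.
Augment Plant→u1→u4→u7→City: bottleneck 2, flow now 8.
Augment Plant→u1→u5→u7→City: bottleneck 1, flow now 9.
Augment Plant→u2→u5→u7→City: bottleneck 1, flow now 10.
Augment Plant→u2→u5→u8→City: bottleneck 4, flow now 14.
No augmenting path remains; maximum flow = 14.
By max-flow min-cut, the minimum cut capacity equals the max flow.
In the residual graph, reachable from Plant: {Plant, u2}.
Min-cut edges: Plant→u1 (3), Plant→u3 (6), u2→u5 (5); capacity 3 + 6 + 5 = 14.

14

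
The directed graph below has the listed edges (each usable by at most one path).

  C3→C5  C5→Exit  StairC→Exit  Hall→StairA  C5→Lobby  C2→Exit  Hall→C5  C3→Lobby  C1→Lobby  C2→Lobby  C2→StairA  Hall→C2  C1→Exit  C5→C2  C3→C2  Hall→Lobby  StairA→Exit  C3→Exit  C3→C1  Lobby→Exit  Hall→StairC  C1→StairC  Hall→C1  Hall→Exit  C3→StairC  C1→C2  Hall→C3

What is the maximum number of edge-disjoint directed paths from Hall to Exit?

Assign every edge capacity 1; by Menger, the answer equals the max flow.
Path Hall→Exit (+1); total 1.
Path Hall→C3→Exit (+1); total 2.
Path Hall→C5→Exit (+1); total 3.
Path Hall→StairA→Exit (+1); total 4.
Path Hall→C1→Exit (+1); total 5.
Path Hall→C2→Exit (+1); total 6.
Path Hall→Lobby→Exit (+1); total 7.
Path Hall→StairC→Exit (+1); total 8.
No residual Hall→Exit path; max flow = 8.
Certifying cut of size 8: {Hall→C1, Hall→C2, Hall→C3, Hall→C5, Hall→Exit, Hall→Lobby, Hall→StairA, Hall→StairC}.

8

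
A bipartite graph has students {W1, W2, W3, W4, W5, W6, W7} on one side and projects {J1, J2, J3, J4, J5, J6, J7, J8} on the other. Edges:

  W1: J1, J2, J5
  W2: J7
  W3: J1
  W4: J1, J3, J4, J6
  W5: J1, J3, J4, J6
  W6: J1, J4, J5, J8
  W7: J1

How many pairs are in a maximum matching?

6

Unit-capacity flow: source→left, listed edges, right→sink; max matching = max flow.
Augmenting path W1→J1 (+1); matched 1.
Augmenting path W2→J7 (+1); matched 2.
Augmenting path W4→J3 (+1); matched 3.
Augmenting path W5→J4 (+1); matched 4.
Augmenting path W6→J5 (+1); matched 5.
Augmenting path W3→J1→W1→J2 (+1); matched 6.
No augmenting path remains; maximum matching = 6.
König certificate: {W1, W2, W4, W5, W6, J1} is a vertex cover of size 6 (every listed pair touches it), so no matching can be larger.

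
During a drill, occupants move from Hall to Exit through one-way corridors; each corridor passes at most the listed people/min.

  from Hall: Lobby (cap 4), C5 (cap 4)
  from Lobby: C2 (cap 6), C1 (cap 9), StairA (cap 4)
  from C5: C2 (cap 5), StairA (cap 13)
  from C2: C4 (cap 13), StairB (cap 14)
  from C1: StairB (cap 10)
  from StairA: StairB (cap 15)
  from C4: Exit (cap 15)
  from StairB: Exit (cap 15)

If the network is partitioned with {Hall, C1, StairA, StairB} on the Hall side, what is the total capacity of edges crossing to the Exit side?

23

Edges leaving {Hall, C1, StairA, StairB}: Hall→Lobby (4), Hall→C5 (4), StairB→Exit (15).
Cut capacity = 4 + 4 + 15 = 23.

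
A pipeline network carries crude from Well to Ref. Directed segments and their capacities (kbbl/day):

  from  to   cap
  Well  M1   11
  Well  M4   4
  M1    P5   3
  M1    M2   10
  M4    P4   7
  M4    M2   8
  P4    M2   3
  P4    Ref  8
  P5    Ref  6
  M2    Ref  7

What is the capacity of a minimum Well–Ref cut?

14

Augment Well→M1→P5→Ref: bottleneck 3, flow now 3.
Augment Well→M1→M2→Ref: bottleneck 7, flow now 10.
Augment Well→M4→P4→Ref: bottleneck 4, flow now 14.
No augmenting path remains; maximum flow = 14.
By max-flow min-cut, the minimum cut capacity equals the max flow.
In the residual graph, reachable from Well: {Well, M1, M2}.
Min-cut edges: Well→M4 (4), M1→P5 (3), M2→Ref (7); capacity 4 + 3 + 7 = 14.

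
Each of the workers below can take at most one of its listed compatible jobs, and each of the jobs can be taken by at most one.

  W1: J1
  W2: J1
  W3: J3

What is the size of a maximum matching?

2

Unit-capacity flow: source→left, listed edges, right→sink; max matching = max flow.
Augmenting path W1→J1 (+1); matched 1.
Augmenting path W3→J3 (+1); matched 2.
No augmenting path remains; maximum matching = 2.
König certificate: {W3, J1} is a vertex cover of size 2 (every listed pair touches it), so no matching can be larger.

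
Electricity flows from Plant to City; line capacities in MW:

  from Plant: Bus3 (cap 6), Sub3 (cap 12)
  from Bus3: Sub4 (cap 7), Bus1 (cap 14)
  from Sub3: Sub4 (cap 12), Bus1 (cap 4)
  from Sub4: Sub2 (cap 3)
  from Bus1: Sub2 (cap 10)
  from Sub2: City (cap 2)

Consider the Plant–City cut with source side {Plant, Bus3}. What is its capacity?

Edges leaving {Plant, Bus3}: Plant→Sub3 (12), Bus3→Sub4 (7), Bus3→Bus1 (14).
Cut capacity = 12 + 7 + 14 = 33.

33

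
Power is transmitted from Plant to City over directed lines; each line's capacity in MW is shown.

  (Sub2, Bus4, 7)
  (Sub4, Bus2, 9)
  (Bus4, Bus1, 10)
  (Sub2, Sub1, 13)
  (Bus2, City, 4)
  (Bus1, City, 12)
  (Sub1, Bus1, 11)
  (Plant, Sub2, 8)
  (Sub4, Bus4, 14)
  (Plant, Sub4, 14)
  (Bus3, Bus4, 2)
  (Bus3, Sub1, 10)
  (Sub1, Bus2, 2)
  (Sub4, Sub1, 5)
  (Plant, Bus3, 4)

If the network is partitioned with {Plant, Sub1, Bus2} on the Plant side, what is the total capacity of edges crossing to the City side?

Edges leaving {Plant, Sub1, Bus2}: Plant→Sub2 (8), Plant→Bus3 (4), Plant→Sub4 (14), Sub1→Bus1 (11), Bus2→City (4).
Cut capacity = 8 + 4 + 14 + 11 + 4 = 41.

41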